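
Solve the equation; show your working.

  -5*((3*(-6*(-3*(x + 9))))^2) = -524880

Step 1. [-5*((3*(-6*(-3*(x + 9))))^2) = -524880] leading coefficient -5: divide by -5, so div: (3*(-6*(-3*(x + 9))))^2 = 104976.
Step 2. [(3*(-6*(-3*(x + 9))))^2 = 104976] 104976 ≥ 0, LHS is (·)² — take ±√. So sqrt: 3*(-6*(-3*(x + 9))) = 324 or -324.
Step 3. [3*(-6*(-3*(x + 9))) = 324 or -324] leading coefficient 3: divide by 3 ⇒ div: -6*(-3*(x + 9)) = 108 or -108.
Step 4. [-6*(-3*(x + 9)) = 108 or -108] divide by the outer -6 ⇒ div: -3*(x + 9) = -18 or 18.
Step 5. [-3*(x + 9) = -18 or 18] -3 out front; divide by -3. So div: x + 9 = 6 or -6.
Step 6. [x + 9 = 6 or -6] subtract 9: x sits inside (… + 9) ⇒ sub: x = -3 or -15.

Answer: x ∈ {-15, -3}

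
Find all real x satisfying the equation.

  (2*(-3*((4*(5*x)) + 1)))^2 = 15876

Step 1. [(2*(-3*((4*(5*x)) + 1)))^2 = 15876] √ both sides: 15876 ≥ 0 gives two branches, so sqrt: 2*(-3*((4*(5*x)) + 1)) = 126 or -126.
Step 2. [2*(-3*((4*(5*x)) + 1)) = 126 or -126] leading coefficient 2: divide by 2, so div: -3*((4*(5*x)) + 1) = 63 or -63.
Step 3. [-3*((4*(5*x)) + 1) = 63 or -63] -3 out front; divide by -3, so div: (4*(5*x)) + 1 = -21 or 21.
Step 4. [(4*(5*x)) + 1 = -21 or 21] 1 comes off first (subtract 1), so sub: 4*(5*x) = -22 or 20.
Step 5. [4*(5*x) = -22 or 20] 4 out front; divide by 4. So div: 5*x = -11/2 or 5.
Step 6. [5*x = -11/2 or 5] divide by the outer 5, so div: x = -11/10 or 1.

Answer: x ∈ {-11/10, 1}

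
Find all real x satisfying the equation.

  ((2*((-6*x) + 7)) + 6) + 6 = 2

Step 1. [((2*((-6*x) + 7)) + 6) + 6 = 2] the outer +6 inverts by subtracting 6 ⇒ sub: (2*((-6*x) + 7)) + 6 = -4.
Step 2. [(2*((-6*x) + 7)) + 6 = -4] 2 divides every term; factor it out, so factor: ((-6*x) + 7) + 3 = -2.
Step 3. [((-6*x) + 7) + 3 = -2] subtract 3: x sits inside (… + 3), so sub: (-6*x) + 7 = -5.
Step 4. [(-6*x) + 7 = -5] 7 comes off first (subtract 7) ⇒ sub: -6*x = -12.
Step 5. [-6*x = -12] leading coefficient -6: divide by -6, so div: x = 2.

Answer: x ∈ {2}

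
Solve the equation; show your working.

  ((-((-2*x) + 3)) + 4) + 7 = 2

Step 1. [((-((-2*x) + 3)) + 4) + 7 = 2] subtract 7: x sits inside (… + 7) ⇒ sub: (-((-2*x) + 3)) + 4 = -5.
Step 2. [(-((-2*x) + 3)) + 4 = -5] 4 comes off first (subtract 4). So sub: -((-2*x) + 3) = -9.
Step 3. [-((-2*x) + 3) = -9] LHS negated; negate both sides, so neg: (-2*x) + 3 = 9.
Step 4. [(-2*x) + 3 = 9] 3 comes off first (subtract 3). So sub: -2*x = 6.
Step 5. [-2*x = 6] -2·(inner) — divide through by -2 ⇒ div: x = -3.

Answer: x ∈ {-3}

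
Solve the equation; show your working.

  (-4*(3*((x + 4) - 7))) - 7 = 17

Step 1. [(-4*(3*((x + 4) - 7))) - 7 = 17] 7 comes off first (add 7) ⇒ sub: -4*(3*((x + 4) - 7)) = 24.
Step 2. [-4*(3*((x + 4) - 7)) = 24] -4 out front; divide by -4, so div: 3*((x + 4) - 7) = -6.
Step 3. [3*((x + 4) - 7) = -6] divide by the outer 3, so div: (x + 4) - 7 = -2.
Step 4. [(x + 4) - 7 = -2] the outer -7 inverts by adding 7. So sub: x + 4 = 5.
Step 5. [x + 4 = 5] the outer +4 inverts by subtracting 4 ⇒ sub: x = 1.

Answer: x ∈ {1}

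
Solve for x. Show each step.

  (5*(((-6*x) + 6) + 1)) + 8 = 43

Step 1. [(5*(((-6*x) + 6) + 1)) + 8 = 43] peel the +8: subtract 8 from each side ⇒ sub: 5*(((-6*x) + 6) + 1) = 35.
Step 2. [5*(((-6*x) + 6) + 1) = 35] 5 out front; divide by 5. So div: ((-6*x) + 6) + 1 = 7.
Step 3. [((-6*x) + 6) + 1 = 7] the outer +1 inverts by subtracting 1 ⇒ sub: (-6*x) + 6 = 6.
Step 4. [(-6*x) + 6 = 6] -6 divides every term; factor it out. So factor: x - 1 = -1.
Step 5. [x - 1 = -1] the outer -1 inverts by adding 1. So sub: x = 0.

Answer: x ∈ {0}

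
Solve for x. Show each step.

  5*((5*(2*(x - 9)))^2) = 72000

Step 1. [5*((5*(2*(x - 9)))^2) = 72000] divide by the outer 5, so div: (5*(2*(x - 9)))^2 = 14400.
Step 2. [(5*(2*(x - 9)))^2 = 14400] 14400 ≥ 0, LHS is (·)² — take ±√, so sqrt: 5*(2*(x - 9)) = 120 or -120.
Step 3. [5*(2*(x - 9)) = 120 or -120] leading coefficient 5: divide by 5. So div: 2*(x - 9) = 24 or -24.
Step 4. [2*(x - 9) = 24 or -24] LHS = 2·(…); ÷2 both sides ⇒ div: x - 9 = 12 or -12.
Step 5. [x - 9 = 12 or -12] the outer -9 inverts by adding 9, so sub: x = 21 or -3.

Answer: x ∈ {-3, 21}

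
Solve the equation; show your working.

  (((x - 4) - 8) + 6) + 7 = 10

Step 1. [(((x - 4) - 8) + 6) + 7 = 10] +7 is outermost — subtract 7 both sides ⇒ sub: ((x - 4) - 8) + 6 = 3.
Step 2. [((x - 4) - 8) + 6 = 3] 6 comes off first (subtract 6). So sub: (x - 4) - 8 = -3.
Step 3. [(x - 4) - 8 = -3] -8 is outermost — add 8 both sides, so sub: x - 4 = 5.
Step 4. [x - 4 = 5] add 4: x sits inside (… - 4) ⇒ sub: x = 9.

Answer: x ∈ {9}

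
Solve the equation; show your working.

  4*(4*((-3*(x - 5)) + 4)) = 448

Step 1. [4*(4*((-3*(x - 5)) + 4)) = 448] divide by the outer 4, so div: 4*((-3*(x - 5)) + 4) = 112.
Step 2. [4*((-3*(x - 5)) + 4) = 112] 4 out front; divide by 4. So div: (-3*(x - 5)) + 4 = 28.
Step 3. [(-3*(x - 5)) + 4 = 28] 4 comes off first (subtract 4) ⇒ sub: -3*(x - 5) = 24.
Step 4. [-3*(x - 5) = 24] divide by the outer -3. So div: x - 5 = -8.
Step 5. [x - 5 = -8] the outer -5 inverts by adding 5 ⇒ sub: x = -3.

Answer: x ∈ {-3}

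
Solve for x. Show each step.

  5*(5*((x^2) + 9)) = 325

Step 1. [5*(5*((x^2) + 9)) = 325] 5 out front; divide by 5, so div: 5*((x^2) + 9) = 65.
Step 2. [5*((x^2) + 9) = 65] divide by the outer 5, so div: (x^2) + 9 = 13.
Step 3. [(x^2) + 9 = 13] peel the +9: subtract 9 from each side. So sub: x^2 = 4.
Step 4. [x^2 = 4] √ both sides: 4 ≥ 0 gives two branches. So sqrt: x = 2 or -2.

Answer: x ∈ {-2, 2}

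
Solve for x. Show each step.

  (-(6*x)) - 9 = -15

Step 1. [(-(6*x)) - 9 = -15] peel the -9: add 9 from each side. So sub: -(6*x) = -6.
Step 2. [-(6*x) = -6] flip signs both sides. So neg: 6*x = 6.
Step 3. [6*x = 6] leading coefficient 6: divide by 6, so div: x = 1.

Answer: x ∈ {1}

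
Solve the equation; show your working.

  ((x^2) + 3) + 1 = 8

Step 1. [((x^2) + 3) + 1 = 8] the outer +1 inverts by subtracting 1. So sub: (x^2) + 3 = 7.
Step 2. [(x^2) + 3 = 7] +3 is outermost — subtract 3 both sides ⇒ sub: x^2 = 4.
Step 3. [x^2 = 4] √ both sides: 4 ≥ 0 gives two branches ⇒ sqrt: x = 2 or -2.

Answer: x ∈ {-2, 2}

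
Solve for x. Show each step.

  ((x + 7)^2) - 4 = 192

Step 1. [((x + 7)^2) - 4 = 192] peel the -4: add 4 from each side, so sub: (x + 7)^2 = 196.
Step 2. [(x + 7)^2 = 196] 196 ≥ 0, LHS is (·)² — take ±√. So sqrt: x + 7 = 14 or -14.
Step 3. [x + 7 = 14 or -14] 7 comes off first (subtract 7), so sub: x = 7 or -21.

Answer: x ∈ {-21, 7}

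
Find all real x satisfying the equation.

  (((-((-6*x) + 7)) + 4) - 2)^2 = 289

Step 1. [(((-((-6*x) + 7)) + 4) - 2)^2 = 289] √ both sides: 289 ≥ 0 gives two branches, so sqrt: ((-((-6*x) + 7)) + 4) - 2 = 17 or -17.
Step 2. [((-((-6*x) + 7)) + 4) - 2 = 17 or -17] the outer -2 inverts by adding 2. So sub: (-((-6*x) + 7)) + 4 = 19 or -15.
Step 3. [(-((-6*x) + 7)) + 4 = 19 or -15] +4 is outermost — subtract 4 both sides. So sub: -((-6*x) + 7) = 15 or -19.
Step 4. [-((-6*x) + 7) = 15 or -19] flip signs both sides, so neg: (-6*x) + 7 = -15 or 19.
Step 5. [(-6*x) + 7 = -15 or 19] peel the +7: subtract 7 from each side ⇒ sub: -6*x = -22 or 12.
Step 6. [-6*x = -22 or 12] leading coefficient -6: divide by -6. So div: x = 11/3 or -2.

Answer: x ∈ {-2, 11/3}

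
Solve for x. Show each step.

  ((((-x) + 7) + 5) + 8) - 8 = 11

Step 1. [((((-x) + 7) + 5) + 8) - 8 = 11] -8 is outermost — add 8 both sides, so sub: (((-x) + 7) + 5) + 8 = 19.
Step 2. [(((-x) + 7) + 5) + 8 = 19] peel the +8: subtract 8 from each side ⇒ sub: ((-x) + 7) + 5 = 11.
Step 3. [((-x) + 7) + 5 = 11] peel the +5: subtract 5 from each side. So sub: (-x) + 7 = 6.
Step 4. [(-x) + 7 = 6] the outer +7 inverts by subtracting 7, so sub: -x = -1.
Step 5. [-x = -1] flip signs both sides ⇒ neg: x = 1.

Answer: x ∈ {1}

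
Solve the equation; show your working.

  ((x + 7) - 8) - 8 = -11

Step 1. [((x + 7) - 8) - 8 = -11] 8 comes off first (add 8) ⇒ sub: (x + 7) - 8 = -3.
Step 2. [(x + 7) - 8 = -3] -8 is outermost — add 8 both sides, so sub: x + 7 = 5.
Step 3. [x + 7 = 5] peel the +7: subtract 7 from each side ⇒ sub: x = -2.

Answer: x ∈ {-2}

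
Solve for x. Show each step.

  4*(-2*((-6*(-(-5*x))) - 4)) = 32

Step 1. [4*(-2*((-6*(-(-5*x))) - 4)) = 32] divide by the outer 4 ⇒ div: -2*((-6*(-(-5*x))) - 4) = 8.
Step 2. [-2*((-6*(-(-5*x))) - 4) = 8] -2·(inner) — divide through by -2. So div: (-6*(-(-5*x))) - 4 = -4.
Step 3. [(-6*(-(-5*x))) - 4 = -4] peel the -4: add 4 from each side ⇒ sub: -6*(-(-5*x)) = 0.
Step 4. [-6*(-(-5*x)) = 0] -6·(inner) — divide through by -6 ⇒ div: -(-5*x) = 0.
Step 5. [-(-5*x) = 0] LHS negated; negate both sides. So neg: -5*x = 0.
Step 6. [-5*x = 0] leading coefficient -5: divide by -5. So div: x = 0.

Answer: x ∈ {0}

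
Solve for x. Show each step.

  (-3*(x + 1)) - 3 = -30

Step 1. [(-3*(x + 1)) - 3 = -30] peel the -3: add 3 from each side ⇒ sub: -3*(x + 1) = -27.
Step 2. [-3*(x + 1) = -27] -3 out front; divide by -3, so div: x + 1 = 9.
Step 3. [x + 1 = 9] subtract 1: x sits inside (… + 1) ⇒ sub: x = 8.

Answer: x ∈ {8}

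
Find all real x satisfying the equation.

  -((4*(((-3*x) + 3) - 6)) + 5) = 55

Step 1. [-((4*(((-3*x) + 3) - 6)) + 5) = 55] leading − — multiply by −1 ⇒ neg: (4*(((-3*x) + 3) - 6)) + 5 = -55.
Step 2. [(4*(((-3*x) + 3) - 6)) + 5 = -55] +5 is outermost — subtract 5 both sides. So sub: 4*(((-3*x) + 3) - 6) = -60.
Step 3. [4*(((-3*x) + 3) - 6) = -60] leading coefficient 4: divide by 4, so div: ((-3*x) + 3) - 6 = -15.
Step 4. [((-3*x) + 3) - 6 = -15] 6 comes off first (add 6), so sub: (-3*x) + 3 = -9.
Step 5. [(-3*x) + 3 = -9] common factor -3 (LHS and -9) — divide through. So factor: x - 1 = 3.
Step 6. [x - 1 = 3] add 1: x sits inside (… - 1), so sub: x = 4.

Answer: x ∈ {4}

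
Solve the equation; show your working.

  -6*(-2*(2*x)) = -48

Step 1. [-6*(-2*(2*x)) = -48] LHS = -6·(…); ÷-6 both sides ⇒ div: -2*(2*x) = 8.
Step 2. [-2*(2*x) = 8] divide by the outer -2, so div: 2*x = -4.
Step 3. [2*x = -4] 2 out front; divide by 2 ⇒ div: x = -2.

Answer: x ∈ {-2}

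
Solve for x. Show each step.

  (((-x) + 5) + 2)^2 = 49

Step 1. [(((-x) + 5) + 2)^2 = 49] 49 ≥ 0, LHS is (·)² — take ±√. So sqrt: ((-x) + 5) + 2 = 7 or -7.
Step 2. [((-x) + 5) + 2 = 7 or -7] +2 is outermost — subtract 2 both sides. So sub: (-x) + 5 = 5 or -9.
Step 3. [(-x) + 5 = 5 or -9] the outer +5 inverts by subtracting 5, so sub: -x = 0 or -14.
Step 4. [-x = 0 or -14] leading − — multiply by −1 ⇒ neg: x = 0 or 14.

Answer: x ∈ {0, 14}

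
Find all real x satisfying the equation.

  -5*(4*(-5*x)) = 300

Step 1. [-5*(4*(-5*x)) = 300] leading coefficient -5: divide by -5, so div: 4*(-5*x) = -60.
Step 2. [4*(-5*x) = -60] 4 out front; divide by 4, so div: -5*x = -15.
Step 3. [-5*x = -15] LHS = -5·(…); ÷-5 both sides ⇒ div: x = 3.

Answer: x ∈ {3}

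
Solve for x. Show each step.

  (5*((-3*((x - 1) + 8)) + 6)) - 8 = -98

Step 1. [(5*((-3*((x - 1) + 8)) + 6)) - 8 = -98] 8 comes off first (add 8), so sub: 5*((-3*((x - 1) + 8)) + 6) = -90.
Step 2. [5*((-3*((x - 1) + 8)) + 6) = -90] 5·(inner) — divide through by 5, so div: (-3*((x - 1) + 8)) + 6 = -18.
Step 3. [(-3*((x - 1) + 8)) + 6 = -18] peel the +6: subtract 6 from each side. So sub: -3*((x - 1) + 8) = -24.
Step 4. [-3*((x - 1) + 8) = -24] -3·(inner) — divide through by -3 ⇒ div: (x - 1) + 8 = 8.
Step 5. [(x - 1) + 8 = 8] +8 is outermost — subtract 8 both sides. So sub: x - 1 = 0.
Step 6. [x - 1 = 0] the outer -1 inverts by adding 1 ⇒ sub: x = 1.

Answer: x ∈ {1}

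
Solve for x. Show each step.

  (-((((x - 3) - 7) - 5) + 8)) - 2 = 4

Step 1. [(-((((x - 3) - 7) - 5) + 8)) - 2 = 4] peel the -2: add 2 from each side ⇒ sub: -((((x - 3) - 7) - 5) + 8) = 6.
Step 2. [-((((x - 3) - 7) - 5) + 8) = 6] leading − — multiply by −1 ⇒ neg: (((x - 3) - 7) - 5) + 8 = -6.
Step 3. [(((x - 3) - 7) - 5) + 8 = -6] peel the +8: subtract 8 from each side, so sub: ((x - 3) - 7) - 5 = -14.
Step 4. [((x - 3) - 7) - 5 = -14] 5 comes off first (add 5), so sub: (x - 3) - 7 = -9.
Step 5. [(x - 3) - 7 = -9] peel the -7: add 7 from each side. So sub: x - 3 = -2.
Step 6. [x - 3 = -2] the outer -3 inverts by adding 3 ⇒ sub: x = 1.

Answer: x ∈ {1}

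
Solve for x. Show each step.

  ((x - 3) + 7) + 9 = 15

Step 1. [((x - 3) + 7) + 9 = 15] the outer +9 inverts by subtracting 9, so sub: (x - 3) + 7 = 6.
Step 2. [(x - 3) + 7 = 6] 7 comes off first (subtract 7). So sub: x - 3 = -1.
Step 3. [x - 3 = -1] -3 is outermost — add 3 both sides, so sub: x = 2.

Answer: x ∈ {2}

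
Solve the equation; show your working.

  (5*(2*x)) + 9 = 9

Step 1. [(5*(2*x)) + 9 = 9] peel the +9: subtract 9 from each side. So sub: 5*(2*x) = 0.
Step 2. [5*(2*x) = 0] leading coefficient 5: divide by 5, so div: 2*x = 0.
Step 3. [2*x = 0] LHS = 2·(…); ÷2 both sides ⇒ div: x = 0.

Answer: x ∈ {0}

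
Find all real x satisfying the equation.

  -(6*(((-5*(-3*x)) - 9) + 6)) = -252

Step 1. [-(6*(((-5*(-3*x)) - 9) + 6)) = -252] leading − — multiply by −1 ⇒ neg: 6*(((-5*(-3*x)) - 9) + 6) = 252.
Step 2. [6*(((-5*(-3*x)) - 9) + 6) = 252] leading coefficient 6: divide by 6 ⇒ div: ((-5*(-3*x)) - 9) + 6 = 42.
Step 3. [((-5*(-3*x)) - 9) + 6 = 42] +6 is outermost — subtract 6 both sides ⇒ sub: (-5*(-3*x)) - 9 = 36.
Step 4. [(-5*(-3*x)) - 9 = 36] add 9: x sits inside (… - 9). So sub: -5*(-3*x) = 45.
Step 5. [-5*(-3*x) = 45] LHS = -5·(…); ÷-5 both sides. So div: -3*x = -9.
Step 6. [-3*x = -9] divide by the outer -3, so div: x = 3.

Answer: x ∈ {3}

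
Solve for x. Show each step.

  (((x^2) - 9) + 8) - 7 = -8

Step 1. [(((x^2) - 9) + 8) - 7 = -8] the outer -7 inverts by adding 7. So sub: ((x^2) - 9) + 8 = -1.
Step 2. [((x^2) - 9) + 8 = -1] the outer +8 inverts by subtracting 8, so sub: (x^2) - 9 = -9.
Step 3. [(x^2) - 9 = -9] 9 comes off first (add 9) ⇒ sub: x^2 = 0.
Step 4. [x^2 = 0] LHS squared, RHS 0 ≥ 0: apply √ (±) ⇒ sqrt: x = 0.

Answer: x ∈ {0}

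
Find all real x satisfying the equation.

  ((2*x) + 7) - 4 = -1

Step 1. [((2*x) + 7) - 4 = -1] the outer -4 inverts by adding 4. So sub: (2*x) + 7 = 3.
Step 2. [(2*x) + 7 = 3] subtract 7: x sits inside (… + 7) ⇒ sub: 2*x = -4.
Step 3. [2*x = -4] 2 out front; divide by 2 ⇒ div: x = -2.

Answer: x ∈ {-2}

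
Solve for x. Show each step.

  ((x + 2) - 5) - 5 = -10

Step 1. [((x + 2) - 5) - 5 = -10] 5 comes off first (add 5). So sub: (x + 2) - 5 = -5.
Step 2. [(x + 2) - 5 = -5] peel the -5: add 5 from each side, so sub: x + 2 = 0.
Step 3. [x + 2 = 0] 2 comes off first (subtract 2) ⇒ sub: x = -2.

Answer: x ∈ {-2}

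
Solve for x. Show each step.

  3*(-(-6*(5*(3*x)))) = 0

Step 1. [3*(-(-6*(5*(3*x)))) = 0] 3·(inner) — divide through by 3, so div: -(-6*(5*(3*x))) = 0.
Step 2. [-(-6*(5*(3*x))) = 0] LHS negated; negate both sides. So neg: -6*(5*(3*x)) = 0.
Step 3. [-6*(5*(3*x)) = 0] divide by the outer -6 ⇒ div: 5*(3*x) = 0.
Step 4. [5*(3*x) = 0] LHS = 5·(…); ÷5 both sides. So div: 3*x = 0.
Step 5. [3*x = 0] 3 out front; divide by 3. So div: x = 0.

Answer: x ∈ {0}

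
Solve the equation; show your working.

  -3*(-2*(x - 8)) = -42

Step 1. [-3*(-2*(x - 8)) = -42] -3 out front; divide by -3. So div: -2*(x - 8) = 14.
Step 2. [-2*(x - 8) = 14] divide by the outer -2, so div: x - 8 = -7.
Step 3. [x - 8 = -7] peel the -8: add 8 from each side. So sub: x = 1.

Answer: x ∈ {1}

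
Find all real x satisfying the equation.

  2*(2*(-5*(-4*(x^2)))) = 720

Step 1. [2*(2*(-5*(-4*(x^2)))) = 720] divide by the outer 2. So div: 2*(-5*(-4*(x^2))) = 360.
Step 2. [2*(-5*(-4*(x^2))) = 360] divide by the outer 2 ⇒ div: -5*(-4*(x^2)) = 180.
Step 3. [-5*(-4*(x^2)) = 180] LHS = -5·(…); ÷-5 both sides ⇒ div: -4*(x^2) = -36.
Step 4. [-4*(x^2) = -36] -4 out front; divide by -4 ⇒ div: x^2 = 9.
Step 5. [x^2 = 9] LHS squared, RHS 9 ≥ 0: apply √ (±), so sqrt: x = 3 or -3.

Answer: x ∈ {-3, 3}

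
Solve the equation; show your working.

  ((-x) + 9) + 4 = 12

Step 1. [((-x) + 9) + 4 = 12] +4 is outermost — subtract 4 both sides, so sub: (-x) + 9 = 8.
Step 2. [(-x) + 9 = 8] 9 comes off first (subtract 9) ⇒ sub: -x = -1.
Step 3. [-x = -1] flip signs both sides. So neg: x = 1.

Answer: x ∈ {1}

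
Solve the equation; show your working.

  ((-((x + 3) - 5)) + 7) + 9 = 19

Step 1. [((-((x + 3) - 5)) + 7) + 9 = 19] subtract 9: x sits inside (… + 9), so sub: (-((x + 3) - 5)) + 7 = 10.
Step 2. [(-((x + 3) - 5)) + 7 = 10] +7 is outermost — subtract 7 both sides ⇒ sub: -((x + 3) - 5) = 3.
Step 3. [-((x + 3) - 5) = 3] leading − — multiply by −1, so neg: (x + 3) - 5 = -3.
Step 4. [(x + 3) - 5 = -3] peel the -5: add 5 from each side. So sub: x + 3 = 2.
Step 5. [x + 3 = 2] 3 comes off first (subtract 3). So sub: x = -1.

Answer: x ∈ {-1}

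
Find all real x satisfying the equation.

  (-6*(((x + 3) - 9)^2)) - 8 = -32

Step 1. [(-6*(((x + 3) - 9)^2)) - 8 = -32] 8 comes off first (add 8) ⇒ sub: -6*(((x + 3) - 9)^2) = -24.
Step 2. [-6*(((x + 3) - 9)^2) = -24] divide by the outer -6, so div: ((x + 3) - 9)^2 = 4.
Step 3. [((x + 3) - 9)^2 = 4] LHS squared, RHS 4 ≥ 0: apply √ (±), so sqrt: (x + 3) - 9 = 2 or -2.
Step 4. [(x + 3) - 9 = 2 or -2] add 9: x sits inside (… - 9) ⇒ sub: x + 3 = 11 or 7.
Step 5. [x + 3 = 11 or 7] the outer +3 inverts by subtracting 3. So sub: x = 8 or 4.

Answer: x ∈ {4, 8}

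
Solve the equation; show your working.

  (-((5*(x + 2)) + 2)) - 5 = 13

Step 1. [(-((5*(x + 2)) + 2)) - 5 = 13] the outer -5 inverts by adding 5. So sub: -((5*(x + 2)) + 2) = 18.
Step 2. [-((5*(x + 2)) + 2) = 18] leading − — multiply by −1 ⇒ neg: (5*(x + 2)) + 2 = -18.
Step 3. [(5*(x + 2)) + 2 = -18] peel the +2: subtract 2 from each side ⇒ sub: 5*(x + 2) = -20.
Step 4. [5*(x + 2) = -20] leading coefficient 5: divide by 5. So div: x + 2 = -4.
Step 5. [x + 2 = -4] the outer +2 inverts by subtracting 2 ⇒ sub: x = -6.

Answer: x ∈ {-6}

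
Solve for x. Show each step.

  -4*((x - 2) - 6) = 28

Step 1. [-4*((x - 2) - 6) = 28] leading coefficient -4: divide by -4, so div: (x - 2) - 6 = -7.
Step 2. [(x - 2) - 6 = -7] 6 comes off first (add 6), so sub: x - 2 = -1.
Step 3. [x - 2 = -1] the outer -2 inverts by adding 2, so sub: x = 1.

Answer: x ∈ {1}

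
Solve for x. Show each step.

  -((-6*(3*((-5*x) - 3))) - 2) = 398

Step 1. [-((-6*(3*((-5*x) - 3))) - 2) = 398] flip signs both sides, so neg: (-6*(3*((-5*x) - 3))) - 2 = -398.
Step 2. [(-6*(3*((-5*x) - 3))) - 2 = -398] -2 is outermost — add 2 both sides, so sub: -6*(3*((-5*x) - 3)) = -396.
Step 3. [-6*(3*((-5*x) - 3)) = -396] LHS = -6·(…); ÷-6 both sides. So div: 3*((-5*x) - 3) = 66.
Step 4. [3*((-5*x) - 3) = 66] 3·(inner) — divide through by 3 ⇒ div: (-5*x) - 3 = 22.
Step 5. [(-5*x) - 3 = 22] -3 is outermost — add 3 both sides ⇒ sub: -5*x = 25.
Step 6. [-5*x = 25] divide by the outer -5. So div: x = -5.

Answer: x ∈ {-5}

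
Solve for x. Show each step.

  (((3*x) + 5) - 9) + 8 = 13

Step 1. [(((3*x) + 5) - 9) + 8 = 13] subtract 8: x sits inside (… + 8), so sub: ((3*x) + 5) - 9 = 5.
Step 2. [((3*x) + 5) - 9 = 5] 9 comes off first (add 9), so sub: (3*x) + 5 = 14.
Step 3. [(3*x) + 5 = 14] +5 is outermost — subtract 5 both sides ⇒ sub: 3*x = 9.
Step 4. [3*x = 9] leading coefficient 3: divide by 3. So div: x = 3.

Answer: x ∈ {3}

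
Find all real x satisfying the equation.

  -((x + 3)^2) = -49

Step 1. [-((x + 3)^2) = -49] LHS negated; negate both sides, so neg: (x + 3)^2 = 49.
Step 2. [(x + 3)^2 = 49] 49 ≥ 0, LHS is (·)² — take ±√, so sqrt: x + 3 = 7 or -7.
Step 3. [x + 3 = 7 or -7] +3 is outermost — subtract 3 both sides ⇒ sub: x = 4 or -10.

Answer: x ∈ {-10, 4}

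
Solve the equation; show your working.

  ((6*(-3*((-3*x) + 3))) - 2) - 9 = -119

Step 1. [((6*(-3*((-3*x) + 3))) - 2) - 9 = -119] add 9: x sits inside (… - 9) ⇒ sub: (6*(-3*((-3*x) + 3))) - 2 = -110.
Step 2. [(6*(-3*((-3*x) + 3))) - 2 = -110] -2 is outermost — add 2 both sides, so sub: 6*(-3*((-3*x) + 3)) = -108.
Step 3. [6*(-3*((-3*x) + 3)) = -108] divide by the outer 6. So div: -3*((-3*x) + 3) = -18.
Step 4. [-3*((-3*x) + 3) = -18] -3·(inner) — divide through by -3. So div: (-3*x) + 3 = 6.
Step 5. [(-3*x) + 3 = 6] 3 comes off first (subtract 3). So sub: -3*x = 3.
Step 6. [-3*x = 3] -3 out front; divide by -3. So div: x = -1.

Answer: x ∈ {-1}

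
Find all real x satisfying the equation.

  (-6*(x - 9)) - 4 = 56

Step 1. [(-6*(x - 9)) - 4 = 56] peel the -4: add 4 from each side. So sub: -6*(x - 9) = 60.
Step 2. [-6*(x - 9) = 60] LHS = -6·(…); ÷-6 both sides. So div: x - 9 = -10.
Step 3. [x - 9 = -10] peel the -9: add 9 from each side, so sub: x = -1.

Answer: x ∈ {-1}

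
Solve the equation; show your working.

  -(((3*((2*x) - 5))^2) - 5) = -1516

Step 1. [-(((3*((2*x) - 5))^2) - 5) = -1516] leading − — multiply by −1. So neg: ((3*((2*x) - 5))^2) - 5 = 1516.
Step 2. [((3*((2*x) - 5))^2) - 5 = 1516] peel the -5: add 5 from each side. So sub: (3*((2*x) - 5))^2 = 1521.
Step 3. [(3*((2*x) - 5))^2 = 1521] 1521 ≥ 0, LHS is (·)² — take ±√, so sqrt: 3*((2*x) - 5) = 39 or -39.
Step 4. [3*((2*x) - 5) = 39 or -39] 3·(inner) — divide through by 3 ⇒ div: (2*x) - 5 = 13 or -13.
Step 5. [(2*x) - 5 = 13 or -13] 5 comes off first (add 5), so sub: 2*x = 18 or -8.
Step 6. [2*x = 18 or -8] 2·(inner) — divide through by 2 ⇒ div: x = 9 or -4.

Answer: x ∈ {-4, 9}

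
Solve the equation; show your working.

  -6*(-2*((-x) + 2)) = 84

Step 1. [-6*(-2*((-x) + 2)) = 84] -6·(inner) — divide through by -6, so div: -2*((-x) + 2) = -14.
Step 2. [-2*((-x) + 2) = -14] -2·(inner) — divide through by -2 ⇒ div: (-x) + 2 = 7.
Step 3. [(-x) + 2 = 7] the outer +2 inverts by subtracting 2 ⇒ sub: -x = 5.
Step 4. [-x = 5] LHS negated; negate both sides, so neg: x = -5.

Answer: x ∈ {-5}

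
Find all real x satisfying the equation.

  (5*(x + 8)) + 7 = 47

Step 1. [(5*(x + 8)) + 7 = 47] +7 is outermost — subtract 7 both sides ⇒ sub: 5*(x + 8) = 40.
Step 2. [5*(x + 8) = 40] 5 out front; divide by 5. So div: x + 8 = 8.
Step 3. [x + 8 = 8] the outer +8 inverts by subtracting 8, so sub: x = 0.

Answer: x ∈ {0}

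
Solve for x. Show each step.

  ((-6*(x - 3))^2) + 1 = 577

Step 1. [((-6*(x - 3))^2) + 1 = 577] the outer +1 inverts by subtracting 1 ⇒ sub: (-6*(x - 3))^2 = 576.
Step 2. [(-6*(x - 3))^2 = 576] √ both sides: 576 ≥ 0 gives two branches ⇒ sqrt: -6*(x - 3) = 24 or -24.
Step 3. [-6*(x - 3) = 24 or -24] leading coefficient -6: divide by -6, so div: x - 3 = -4 or 4.
Step 4. [x - 3 = -4 or 4] the outer -3 inverts by adding 3, so sub: x = -1 or 7.

Answer: x ∈ {-1, 7}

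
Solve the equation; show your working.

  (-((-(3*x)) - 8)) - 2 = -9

Step 1. [(-((-(3*x)) - 8)) - 2 = -9] the outer -2 inverts by adding 2. So sub: -((-(3*x)) - 8) = -7.
Step 2. [-((-(3*x)) - 8) = -7] flip signs both sides. So neg: (-(3*x)) - 8 = 7.
Step 3. [(-(3*x)) - 8 = 7] the outer -8 inverts by adding 8, so sub: -(3*x) = 15.
Step 4. [-(3*x) = 15] leading − — multiply by −1 ⇒ neg: 3*x = -15.
Step 5. [3*x = -15] divide by the outer 3, so div: x = -5.

Answer: x ∈ {-5}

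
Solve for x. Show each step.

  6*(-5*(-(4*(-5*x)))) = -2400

Step 1. [6*(-5*(-(4*(-5*x)))) = -2400] LHS = 6·(…); ÷6 both sides. So div: -5*(-(4*(-5*x))) = -400.
Step 2. [-5*(-(4*(-5*x))) = -400] -5 out front; divide by -5 ⇒ div: -(4*(-5*x)) = 80.
Step 3. [-(4*(-5*x)) = 80] LHS negated; negate both sides ⇒ neg: 4*(-5*x) = -80.
Step 4. [4*(-5*x) = -80] LHS = 4·(…); ÷4 both sides. So div: -5*x = -20.
Step 5. [-5*x = -20] LHS = -5·(…); ÷-5 both sides, so div: x = 4.

Answer: x ∈ {4}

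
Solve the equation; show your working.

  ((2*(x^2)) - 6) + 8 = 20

Step 1. [((2*(x^2)) - 6) + 8 = 20] +8 is outermost — subtract 8 both sides. So sub: (2*(x^2)) - 6 = 12.
Step 2. [(2*(x^2)) - 6 = 12] 2 divides every term; factor it out ⇒ factor: (x^2) - 3 = 6.
Step 3. [(x^2) - 3 = 6] -3 is outermost — add 3 both sides, so sub: x^2 = 9.
Step 4. [x^2 = 9] LHS squared, RHS 9 ≥ 0: apply √ (±). So sqrt: x = 3 or -3.

Answer: x ∈ {-3, 3}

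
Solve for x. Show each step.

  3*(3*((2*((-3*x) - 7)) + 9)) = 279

Step 1. [3*(3*((2*((-3*x) - 7)) + 9)) = 279] leading coefficient 3: divide by 3. So div: 3*((2*((-3*x) - 7)) + 9) = 93.
Step 2. [3*((2*((-3*x) - 7)) + 9) = 93] LHS = 3·(…); ÷3 both sides, so div: (2*((-3*x) - 7)) + 9 = 31.
Step 3. [(2*((-3*x) - 7)) + 9 = 31] peel the +9: subtract 9 from each side. So sub: 2*((-3*x) - 7) = 22.
Step 4. [2*((-3*x) - 7) = 22] leading coefficient 2: divide by 2. So div: (-3*x) - 7 = 11.
Step 5. [(-3*x) - 7 = 11] peel the -7: add 7 from each side, so sub: -3*x = 18.
Step 6. [-3*x = 18] -3·(inner) — divide through by -3. So div: x = -6.

Answer: x ∈ {-6}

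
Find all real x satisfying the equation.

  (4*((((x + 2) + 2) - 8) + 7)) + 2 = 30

Step 1. [(4*((((x + 2) + 2) - 8) + 7)) + 2 = 30] +2 is outermost — subtract 2 both sides ⇒ sub: 4*((((x + 2) + 2) - 8) + 7) = 28.
Step 2. [4*((((x + 2) + 2) - 8) + 7) = 28] leading coefficient 4: divide by 4 ⇒ div: (((x + 2) + 2) - 8) + 7 = 7.
Step 3. [(((x + 2) + 2) - 8) + 7 = 7] the outer +7 inverts by subtracting 7. So sub: ((x + 2) + 2) - 8 = 0.
Step 4. [((x + 2) + 2) - 8 = 0] add 8: x sits inside (… - 8) ⇒ sub: (x + 2) + 2 = 8.
Step 5. [(x + 2) + 2 = 8] +2 is outermost — subtract 2 both sides ⇒ sub: x + 2 = 6.
Step 6. [x + 2 = 6] 2 comes off first (subtract 2) ⇒ sub: x = 4.

Answer: x ∈ {4}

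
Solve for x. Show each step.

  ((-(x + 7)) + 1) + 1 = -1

Step 1. [((-(x + 7)) + 1) + 1 = -1] subtract 1: x sits inside (… + 1) ⇒ sub: (-(x + 7)) + 1 = -2.
Step 2. [(-(x + 7)) + 1 = -2] subtract 1: x sits inside (… + 1), so sub: -(x + 7) = -3.
Step 3. [-(x + 7) = -3] LHS negated; negate both sides. So neg: x + 7 = 3.
Step 4. [x + 7 = 3] +7 is outermost — subtract 7 both sides. So sub: x = -4.

Answer: x ∈ {-4}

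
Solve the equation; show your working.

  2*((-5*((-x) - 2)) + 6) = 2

Step 1. [2*((-5*((-x) - 2)) + 6) = 2] divide by the outer 2, so div: (-5*((-x) - 2)) + 6 = 1.
Step 2. [(-5*((-x) - 2)) + 6 = 1] peel the +6: subtract 6 from each side ⇒ sub: -5*((-x) - 2) = -5.
Step 3. [-5*((-x) - 2) = -5] LHS = -5·(…); ÷-5 both sides. So div: (-x) - 2 = 1.
Step 4. [(-x) - 2 = 1] peel the -2: add 2 from each side, so sub: -x = 3.
Step 5. [-x = 3] flip signs both sides ⇒ neg: x = -3.

Answer: x ∈ {-3}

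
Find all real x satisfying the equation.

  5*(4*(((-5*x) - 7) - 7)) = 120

Step 1. [5*(4*(((-5*x) - 7) - 7)) = 120] 5·(inner) — divide through by 5. So div: 4*(((-5*x) - 7) - 7) = 24.
Step 2. [4*(((-5*x) - 7) - 7) = 24] divide by the outer 4, so div: ((-5*x) - 7) - 7 = 6.
Step 3. [((-5*x) - 7) - 7 = 6] 7 comes off first (add 7). So sub: (-5*x) - 7 = 13.
Step 4. [(-5*x) - 7 = 13] the outer -7 inverts by adding 7, so sub: -5*x = 20.
Step 5. [-5*x = 20] divide by the outer -5 ⇒ div: x = -4.

Answer: x ∈ {-4}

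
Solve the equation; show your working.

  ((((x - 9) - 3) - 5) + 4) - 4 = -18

Step 1. [((((x - 9) - 3) - 5) + 4) - 4 = -18] add 4: x sits inside (… - 4), so sub: (((x - 9) - 3) - 5) + 4 = -14.
Step 2. [(((x - 9) - 3) - 5) + 4 = -14] 4 comes off first (subtract 4) ⇒ sub: ((x - 9) - 3) - 5 = -18.
Step 3. [((x - 9) - 3) - 5 = -18] peel the -5: add 5 from each side ⇒ sub: (x - 9) - 3 = -13.
Step 4. [(x - 9) - 3 = -13] peel the -3: add 3 from each side. So sub: x - 9 = -10.
Step 5. [x - 9 = -10] peel the -9: add 9 from each side ⇒ sub: x = -1.

Answer: x ∈ {-1}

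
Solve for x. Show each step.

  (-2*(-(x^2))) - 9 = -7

Step 1. [(-2*(-(x^2))) - 9 = -7] 9 comes off first (add 9), so sub: -2*(-(x^2)) = 2.
Step 2. [-2*(-(x^2)) = 2] -2 out front; divide by -2 ⇒ div: -(x^2) = -1.
Step 3. [-(x^2) = -1] leading − — multiply by −1. So neg: x^2 = 1.
Step 4. [x^2 = 1] √ both sides: 1 ≥ 0 gives two branches, so sqrt: x = 1 or -1.

Answer: x ∈ {-1, 1}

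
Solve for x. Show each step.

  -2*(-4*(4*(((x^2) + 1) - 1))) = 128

Step 1. [-2*(-4*(4*(((x^2) + 1) - 1))) = 128] -2·(inner) — divide through by -2. So div: -4*(4*(((x^2) + 1) - 1)) = -64.
Step 2. [-4*(4*(((x^2) + 1) - 1)) = -64] leading coefficient -4: divide by -4 ⇒ div: 4*(((x^2) + 1) - 1) = 16.
Step 3. [4*(((x^2) + 1) - 1) = 16] LHS = 4·(…); ÷4 both sides ⇒ div: ((x^2) + 1) - 1 = 4.
Step 4. [((x^2) + 1) - 1 = 4] -1 is outermost — add 1 both sides ⇒ sub: (x^2) + 1 = 5.
Step 5. [(x^2) + 1 = 5] +1 is outermost — subtract 1 both sides ⇒ sub: x^2 = 4.
Step 6. [x^2 = 4] √ both sides: 4 ≥ 0 gives two branches, so sqrt: x = 2 or -2.

Answer: x ∈ {-2, 2}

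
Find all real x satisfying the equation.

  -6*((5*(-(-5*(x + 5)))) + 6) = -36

Step 1. [-6*((5*(-(-5*(x + 5)))) + 6) = -36] leading coefficient -6: divide by -6 ⇒ div: (5*(-(-5*(x + 5)))) + 6 = 6.
Step 2. [(5*(-(-5*(x + 5)))) + 6 = 6] +6 is outermost — subtract 6 both sides. So sub: 5*(-(-5*(x + 5))) = 0.
Step 3. [5*(-(-5*(x + 5))) = 0] leading coefficient 5: divide by 5, so div: -(-5*(x + 5)) = 0.
Step 4. [-(-5*(x + 5)) = 0] flip signs both sides. So neg: -5*(x + 5) = 0.
Step 5. [-5*(x + 5) = 0] -5 out front; divide by -5. So div: x + 5 = 0.
Step 6. [x + 5 = 0] peel the +5: subtract 5 from each side ⇒ sub: x = -5.

Answer: x ∈ {-5}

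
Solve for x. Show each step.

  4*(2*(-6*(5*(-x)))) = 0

Step 1. [4*(2*(-6*(5*(-x)))) = 0] 4 out front; divide by 4 ⇒ div: 2*(-6*(5*(-x))) = 0.
Step 2. [2*(-6*(5*(-x))) = 0] LHS = 2·(…); ÷2 both sides, so div: -6*(5*(-x)) = 0.
Step 3. [-6*(5*(-x)) = 0] -6 out front; divide by -6, so div: 5*(-x) = 0.
Step 4. [5*(-x) = 0] 5·(inner) — divide through by 5 ⇒ div: -x = 0.
Step 5. [-x = 0] leading − — multiply by −1. So neg: x = 0.

Answer: x ∈ {0}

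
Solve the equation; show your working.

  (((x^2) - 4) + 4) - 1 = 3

Step 1. [(((x^2) - 4) + 4) - 1 = 3] -1 is outermost — add 1 both sides. So sub: ((x^2) - 4) + 4 = 4.
Step 2. [((x^2) - 4) + 4 = 4] the outer +4 inverts by subtracting 4. So sub: (x^2) - 4 = 0.
Step 3. [(x^2) - 4 = 0] 4 comes off first (add 4) ⇒ sub: x^2 = 4.
Step 4. [x^2 = 4] √ both sides: 4 ≥ 0 gives two branches ⇒ sqrt: x = 2 or -2.

Answer: x ∈ {-2, 2}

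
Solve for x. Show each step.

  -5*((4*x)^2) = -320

Step 1. [-5*((4*x)^2) = -320] leading coefficient -5: divide by -5 ⇒ div: (4*x)^2 = 64.
Step 2. [(4*x)^2 = 64] 64 ≥ 0, LHS is (·)² — take ±√ ⇒ sqrt: 4*x = 8 or -8.
Step 3. [4*x = 8 or -8] LHS = 4·(…); ÷4 both sides. So div: x = 2 or -2.

Answer: x ∈ {-2, 2}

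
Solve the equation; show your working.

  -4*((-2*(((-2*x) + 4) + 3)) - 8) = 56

Step 1. [-4*((-2*(((-2*x) + 4) + 3)) - 8) = 56] -4·(inner) — divide through by -4 ⇒ div: (-2*(((-2*x) + 4) + 3)) - 8 = -14.
Step 2. [(-2*(((-2*x) + 4) + 3)) - 8 = -14] the outer -8 inverts by adding 8. So sub: -2*(((-2*x) + 4) + 3) = -6.
Step 3. [-2*(((-2*x) + 4) + 3) = -6] divide by the outer -2, so div: ((-2*x) + 4) + 3 = 3.
Step 4. [((-2*x) + 4) + 3 = 3] 3 comes off first (subtract 3). So sub: (-2*x) + 4 = 0.
Step 5. [(-2*x) + 4 = 0] +4 is outermost — subtract 4 both sides, so sub: -2*x = -4.
Step 6. [-2*x = -4] leading coefficient -2: divide by -2 ⇒ div: x = 2.

Answer: x ∈ {2}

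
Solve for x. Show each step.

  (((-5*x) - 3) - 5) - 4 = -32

Step 1. [(((-5*x) - 3) - 5) - 4 = -32] 4 comes off first (add 4). So sub: ((-5*x) - 3) - 5 = -28.
Step 2. [((-5*x) - 3) - 5 = -28] -5 is outermost — add 5 both sides, so sub: (-5*x) - 3 = -23.
Step 3. [(-5*x) - 3 = -23] peel the -3: add 3 from each side, so sub: -5*x = -20.
Step 4. [-5*x = -20] LHS = -5·(…); ÷-5 both sides. So div: x = 4.

Answer: x ∈ {4}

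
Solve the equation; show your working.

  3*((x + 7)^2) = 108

Step 1. [3*((x + 7)^2) = 108] divide by the outer 3, so div: (x + 7)^2 = 36.
Step 2. [(x + 7)^2 = 36] 36 ≥ 0, LHS is (·)² — take ±√. So sqrt: x + 7 = 6 or -6.
Step 3. [x + 7 = 6 or -6] 7 comes off first (subtract 7), so sub: x = -1 or -13.

Answer: x ∈ {-13, -1}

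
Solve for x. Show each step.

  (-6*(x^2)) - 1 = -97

Step 1. [(-6*(x^2)) - 1 = -97] -1 is outermost — add 1 both sides, so sub: -6*(x^2) = -96.
Step 2. [-6*(x^2) = -96] -6 out front; divide by -6, so div: x^2 = 16.
Step 3. [x^2 = 16] √ both sides: 16 ≥ 0 gives two branches ⇒ sqrt: x = 4 or -4.

Answer: x ∈ {-4, 4}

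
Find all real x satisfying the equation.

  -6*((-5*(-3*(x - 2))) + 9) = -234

Step 1. [-6*((-5*(-3*(x - 2))) + 9) = -234] LHS = -6·(…); ÷-6 both sides. So div: (-5*(-3*(x - 2))) + 9 = 39.
Step 2. [(-5*(-3*(x - 2))) + 9 = 39] 9 comes off first (subtract 9) ⇒ sub: -5*(-3*(x - 2)) = 30.
Step 3. [-5*(-3*(x - 2)) = 30] LHS = -5·(…); ÷-5 both sides ⇒ div: -3*(x - 2) = -6.
Step 4. [-3*(x - 2) = -6] -3·(inner) — divide through by -3 ⇒ div: x - 2 = 2.
Step 5. [x - 2 = 2] -2 is outermost — add 2 both sides ⇒ sub: x = 4.

Answer: x ∈ {4}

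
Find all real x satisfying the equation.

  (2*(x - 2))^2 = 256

Step 1. [(2*(x - 2))^2 = 256] 256 ≥ 0, LHS is (·)² — take ±√, so sqrt: 2*(x - 2) = 16 or -16.
Step 2. [2*(x - 2) = 16 or -16] 2·(inner) — divide through by 2 ⇒ div: x - 2 = 8 or -8.
Step 3. [x - 2 = 8 or -8] peel the -2: add 2 from each side, so sub: x = 10 or -6.

Answer: x ∈ {-6, 10}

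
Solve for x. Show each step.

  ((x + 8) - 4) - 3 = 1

Step 1. [((x + 8) - 4) - 3 = 1] 3 comes off first (add 3), so sub: (x + 8) - 4 = 4.
Step 2. [(x + 8) - 4 = 4] peel the -4: add 4 from each side ⇒ sub: x + 8 = 8.
Step 3. [x + 8 = 8] the outer +8 inverts by subtracting 8, so sub: x = 0.

Answer: x ∈ {0}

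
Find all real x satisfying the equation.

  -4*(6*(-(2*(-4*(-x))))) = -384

Step 1. [-4*(6*(-(2*(-4*(-x))))) = -384] -4·(inner) — divide through by -4 ⇒ div: 6*(-(2*(-4*(-x)))) = 96.
Step 2. [6*(-(2*(-4*(-x)))) = 96] 6·(inner) — divide through by 6, so div: -(2*(-4*(-x))) = 16.
Step 3. [-(2*(-4*(-x))) = 16] LHS negated; negate both sides, so neg: 2*(-4*(-x)) = -16.
Step 4. [2*(-4*(-x)) = -16] leading coefficient 2: divide by 2. So div: -4*(-x) = -8.
Step 5. [-4*(-x) = -8] -4·(inner) — divide through by -4. So div: -x = 2.
Step 6. [-x = 2] LHS negated; negate both sides. So neg: x = -2.

Answer: x ∈ {-2}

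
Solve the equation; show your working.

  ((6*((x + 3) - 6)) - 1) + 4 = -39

Step 1. [((6*((x + 3) - 6)) - 1) + 4 = -39] subtract 4: x sits inside (… + 4), so sub: (6*((x + 3) - 6)) - 1 = -43.
Step 2. [(6*((x + 3) - 6)) - 1 = -43] the outer -1 inverts by adding 1, so sub: 6*((x + 3) - 6) = -42.
Step 3. [6*((x + 3) - 6) = -42] LHS = 6·(…); ÷6 both sides ⇒ div: (x + 3) - 6 = -7.
Step 4. [(x + 3) - 6 = -7] the outer -6 inverts by adding 6. So sub: x + 3 = -1.
Step 5. [x + 3 = -1] the outer +3 inverts by subtracting 3 ⇒ sub: x = -4.

Answer: x ∈ {-4}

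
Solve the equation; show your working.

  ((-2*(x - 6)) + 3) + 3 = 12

Step 1. [((-2*(x - 6)) + 3) + 3 = 12] the outer +3 inverts by subtracting 3. So sub: (-2*(x - 6)) + 3 = 9.
Step 2. [(-2*(x - 6)) + 3 = 9] +3 is outermost — subtract 3 both sides, so sub: -2*(x - 6) = 6.
Step 3. [-2*(x - 6) = 6] -2 out front; divide by -2, so div: x - 6 = -3.
Step 4. [x - 6 = -3] peel the -6: add 6 from each side, so sub: x = 3.

Answer: x ∈ {3}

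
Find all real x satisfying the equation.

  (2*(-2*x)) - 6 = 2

Step 1. [(2*(-2*x)) - 6 = 2] 2 divides every term; factor it out, so factor: (-2*x) - 3 = 1.
Step 2. [(-2*x) - 3 = 1] add 3: x sits inside (… - 3) ⇒ sub: -2*x = 4.
Step 3. [-2*x = 4] -2·(inner) — divide through by -2 ⇒ div: x = -2.

Answer: x ∈ {-2}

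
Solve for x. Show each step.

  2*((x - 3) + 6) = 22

Step 1. [2*((x - 3) + 6) = 22] 2 out front; divide by 2, so div: (x - 3) + 6 = 11.
Step 2. [(x - 3) + 6 = 11] +6 is outermost — subtract 6 both sides ⇒ sub: x - 3 = 5.
Step 3. [x - 3 = 5] the outer -3 inverts by adding 3, so sub: x = 8.

Answer: x ∈ {8}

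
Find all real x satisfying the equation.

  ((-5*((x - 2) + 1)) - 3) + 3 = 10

Step 1. [((-5*((x - 2) + 1)) - 3) + 3 = 10] peel the +3: subtract 3 from each side ⇒ sub: (-5*((x - 2) + 1)) - 3 = 7.
Step 2. [(-5*((x - 2) + 1)) - 3 = 7] 3 comes off first (add 3) ⇒ sub: -5*((x - 2) + 1) = 10.
Step 3. [-5*((x - 2) + 1) = 10] divide by the outer -5. So div: (x - 2) + 1 = -2.
Step 4. [(x - 2) + 1 = -2] peel the +1: subtract 1 from each side ⇒ sub: x - 2 = -3.
Step 5. [x - 2 = -3] the outer -2 inverts by adding 2 ⇒ sub: x = -1.

Answer: x ∈ {-1}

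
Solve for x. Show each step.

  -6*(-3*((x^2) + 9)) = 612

Step 1. [-6*(-3*((x^2) + 9)) = 612] leading coefficient -6: divide by -6, so div: -3*((x^2) + 9) = -102.
Step 2. [-3*((x^2) + 9) = -102] -3 out front; divide by -3 ⇒ div: (x^2) + 9 = 34.
Step 3. [(x^2) + 9 = 34] 9 comes off first (subtract 9) ⇒ sub: x^2 = 25.
Step 4. [x^2 = 25] √ both sides: 25 ≥ 0 gives two branches. So sqrt: x = 5 or -5.

Answer: x ∈ {-5, 5}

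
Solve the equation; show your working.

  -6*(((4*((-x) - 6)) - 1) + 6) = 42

Step 1. [-6*(((4*((-x) - 6)) - 1) + 6) = 42] leading coefficient -6: divide by -6. So div: ((4*((-x) - 6)) - 1) + 6 = -7.
Step 2. [((4*((-x) - 6)) - 1) + 6 = -7] the outer +6 inverts by subtracting 6. So sub: (4*((-x) - 6)) - 1 = -13.
Step 3. [(4*((-x) - 6)) - 1 = -13] 1 comes off first (add 1), so sub: 4*((-x) - 6) = -12.
Step 4. [4*((-x) - 6) = -12] divide by the outer 4 ⇒ div: (-x) - 6 = -3.
Step 5. [(-x) - 6 = -3] the outer -6 inverts by adding 6, so sub: -x = 3.
Step 6. [-x = 3] flip signs both sides ⇒ neg: x = -3.

Answer: x ∈ {-3}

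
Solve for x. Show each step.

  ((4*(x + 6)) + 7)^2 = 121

Step 1. [((4*(x + 6)) + 7)^2 = 121] LHS squared, RHS 121 ≥ 0: apply √ (±) ⇒ sqrt: (4*(x + 6)) + 7 = 11 or -11.
Step 2. [(4*(x + 6)) + 7 = 11 or -11] the outer +7 inverts by subtracting 7, so sub: 4*(x + 6) = 4 or -18.
Step 3. [4*(x + 6) = 4 or -18] divide by the outer 4. So div: x + 6 = 1 or -9/2.
Step 4. [x + 6 = 1 or -9/2] the outer +6 inverts by subtracting 6, so sub: x = -5 or -21/2.

Answer: x ∈ {-21/2, -5}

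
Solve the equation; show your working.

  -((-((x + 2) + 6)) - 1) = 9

Step 1. [-((-((x + 2) + 6)) - 1) = 9] flip signs both sides, so neg: (-((x + 2) + 6)) - 1 = -9.
Step 2. [(-((x + 2) + 6)) - 1 = -9] the outer -1 inverts by adding 1, so sub: -((x + 2) + 6) = -8.
Step 3. [-((x + 2) + 6) = -8] leading − — multiply by −1. So neg: (x + 2) + 6 = 8.
Step 4. [(x + 2) + 6 = 8] 6 comes off first (subtract 6). So sub: x + 2 = 2.
Step 5. [x + 2 = 2] +2 is outermost — subtract 2 both sides ⇒ sub: x = 0.

Answer: x ∈ {0}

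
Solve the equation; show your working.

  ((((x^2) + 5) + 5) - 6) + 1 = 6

Step 1. [((((x^2) + 5) + 5) - 6) + 1 = 6] subtract 1: x sits inside (… + 1) ⇒ sub: (((x^2) + 5) + 5) - 6 = 5.
Step 2. [(((x^2) + 5) + 5) - 6 = 5] 6 comes off first (add 6) ⇒ sub: ((x^2) + 5) + 5 = 11.
Step 3. [((x^2) + 5) + 5 = 11] +5 is outermost — subtract 5 both sides. So sub: (x^2) + 5 = 6.
Step 4. [(x^2) + 5 = 6] 5 comes off first (subtract 5). So sub: x^2 = 1.
Step 5. [x^2 = 1] √ both sides: 1 ≥ 0 gives two branches. So sqrt: x = 1 or -1.

Answer: x ∈ {-1, 1}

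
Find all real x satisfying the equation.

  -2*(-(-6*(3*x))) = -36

Step 1. [-2*(-(-6*(3*x))) = -36] leading coefficient -2: divide by -2. So div: -(-6*(3*x)) = 18.
Step 2. [-(-6*(3*x)) = 18] LHS negated; negate both sides, so neg: -6*(3*x) = -18.
Step 3. [-6*(3*x) = -18] leading coefficient -6: divide by -6, so div: 3*x = 3.
Step 4. [3*x = 3] leading coefficient 3: divide by 3 ⇒ div: x = 1.

Answer: x ∈ {1}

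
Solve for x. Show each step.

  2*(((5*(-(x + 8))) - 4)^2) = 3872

Step 1. [2*(((5*(-(x + 8))) - 4)^2) = 3872] LHS = 2·(…); ÷2 both sides ⇒ div: ((5*(-(x + 8))) - 4)^2 = 1936.
Step 2. [((5*(-(x + 8))) - 4)^2 = 1936] LHS squared, RHS 1936 ≥ 0: apply √ (±), so sqrt: (5*(-(x + 8))) - 4 = 44 or -44.
Step 3. [(5*(-(x + 8))) - 4 = 44 or -44] peel the -4: add 4 from each side ⇒ sub: 5*(-(x + 8)) = 48 or -40.
Step 4. [5*(-(x + 8)) = 48 or -40] 5·(inner) — divide through by 5, so div: -(x + 8) = 48/5 or -8.
Step 5. [-(x + 8) = 48/5 or -8] LHS negated; negate both sides ⇒ neg: x + 8 = -48/5 or 8.
Step 6. [x + 8 = -48/5 or 8] subtract 8: x sits inside (… + 8) ⇒ sub: x = -88/5 or 0.

Answer: x ∈ {-88/5, 0}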